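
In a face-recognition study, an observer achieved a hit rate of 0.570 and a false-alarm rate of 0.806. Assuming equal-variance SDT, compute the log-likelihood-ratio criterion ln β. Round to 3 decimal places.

Φ⁻¹(H) = Φ⁻¹(0.570) = 0.1764
Φ⁻¹(FA) = Φ⁻¹(0.806) = 0.8633
ln β = −½·[z(H)² − z(FA)²] = −0.5 × (0.0311 − 0.7453) = 0.3571

ln β = 0.357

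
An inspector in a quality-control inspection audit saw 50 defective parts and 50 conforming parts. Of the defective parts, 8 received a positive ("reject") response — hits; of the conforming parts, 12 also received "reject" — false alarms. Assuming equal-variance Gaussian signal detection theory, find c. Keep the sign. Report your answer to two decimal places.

H = 8/50 = 0.1600
FA = 12/50 = 0.2400
z(0.1600) = -0.994, z(0.2400) = -0.706
c = −½·[z(H) + z(FA)] = −0.5 × (-0.994 + (-0.706)) = 0.850
c > 0: the inspector has a conservative response bias.

c = 0.85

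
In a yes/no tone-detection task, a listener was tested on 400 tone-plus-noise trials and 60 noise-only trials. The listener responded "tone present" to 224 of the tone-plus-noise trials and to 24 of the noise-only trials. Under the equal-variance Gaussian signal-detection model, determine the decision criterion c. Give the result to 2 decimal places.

c = 0.05

H = 224/400 = 0.5600
FA = 24/60 = 0.4000
z(H) = z(0.5600) = 0.1510
z(FA) = z(0.4000) = -0.2533
c = −½·[z(H) + z(FA)] = −0.5 × (0.1510 + (-0.2533)) = 0.05115
c > 0: the listener has a conservative response bias.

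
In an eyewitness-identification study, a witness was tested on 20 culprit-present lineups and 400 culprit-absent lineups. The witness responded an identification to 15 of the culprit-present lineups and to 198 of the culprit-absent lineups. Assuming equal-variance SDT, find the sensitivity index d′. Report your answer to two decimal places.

H = 15/20 = 0.7500
FA = 198/400 = 0.4950
z(H) = 0.6745
z(FA) = -0.0125
d' = z(H) − z(FA) = 0.6745 − (-0.0125) = 0.6870

d′ = 0.69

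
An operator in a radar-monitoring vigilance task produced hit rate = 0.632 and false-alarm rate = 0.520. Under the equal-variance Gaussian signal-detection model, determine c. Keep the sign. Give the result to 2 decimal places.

z(H) = z(0.632) = 0.337
z(FA) = z(0.520) = 0.050
c = −½·[z(H) + z(FA)] = −0.5 × (0.337 + 0.050) = -0.1935

c = -0.19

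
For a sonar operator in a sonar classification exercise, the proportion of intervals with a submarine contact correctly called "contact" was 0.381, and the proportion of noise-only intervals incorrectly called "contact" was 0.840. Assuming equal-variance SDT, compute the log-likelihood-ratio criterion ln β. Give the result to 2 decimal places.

Φ⁻¹(H) = Φ⁻¹(0.381) = -0.303
Φ⁻¹(FA) = Φ⁻¹(0.840) = 0.994
ln β = −½·[z(H)² − z(FA)²] = −0.5 × (0.092 − 0.988) = 0.448

ln β = 0.45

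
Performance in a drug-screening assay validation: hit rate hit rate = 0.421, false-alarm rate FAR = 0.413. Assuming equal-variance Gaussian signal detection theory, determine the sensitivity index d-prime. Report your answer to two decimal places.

z(H) = z(0.421) = -0.199
z(FA) = z(0.413) = -0.220
d' = z(H) − z(FA) = -0.199 − (-0.220) = 0.021

d-prime = 0.02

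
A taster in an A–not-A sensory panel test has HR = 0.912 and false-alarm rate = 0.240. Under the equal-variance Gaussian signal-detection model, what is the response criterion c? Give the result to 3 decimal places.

c = -0.323

Φ⁻¹(H) = Φ⁻¹(0.912) = 1.3532
Φ⁻¹(FA) = Φ⁻¹(0.240) = -0.7063
c = −½·[z(H) + z(FA)] = −0.5 × (1.3532 + (-0.7063)) = -0.32345
c < 0: the taster has a liberal response bias.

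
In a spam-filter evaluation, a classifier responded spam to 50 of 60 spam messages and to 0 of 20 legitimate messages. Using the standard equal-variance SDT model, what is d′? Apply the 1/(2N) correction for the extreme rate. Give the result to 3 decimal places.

d′ = 2.927

The false-alarm rate is 0/20 = 0, so apply the 1/(2N) correction: FA → 1/(2·20) = 0.02500.
z(H) = z(0.83333) = 0.9674
z(FA) = z(0.02500) = -1.9600
d' = 0.9674 − (-1.9600) = 2.9274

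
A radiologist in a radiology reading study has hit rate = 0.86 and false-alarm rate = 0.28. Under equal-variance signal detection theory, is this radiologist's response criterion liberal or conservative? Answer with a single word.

liberal

z(H) = 1.080, z(FA) = -0.583
c = −½·(z(H) + z(FA)) = -0.2485
c < 0 → liberal criterion (biased toward responding “yes”).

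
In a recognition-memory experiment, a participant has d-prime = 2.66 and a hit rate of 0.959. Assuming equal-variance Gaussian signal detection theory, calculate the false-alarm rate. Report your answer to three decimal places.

z(hit rate) = z(0.959) = 1.7392
z(FA) = z(H) − d' = 1.7392 − 2.66 = -0.9208
false-alarm rate = Φ(-0.9208) = 0.1786

false-alarm rate = 0.179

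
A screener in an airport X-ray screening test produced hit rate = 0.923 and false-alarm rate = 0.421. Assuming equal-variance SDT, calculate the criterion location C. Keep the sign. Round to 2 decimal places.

z(H) = 1.4255
z(FA) = -0.1993
c = −½·[z(H) + z(FA)] = −0.5 × (1.4255 + (-0.1993)) = -0.6131
c < 0: the screener has a liberal response bias.

C = -0.61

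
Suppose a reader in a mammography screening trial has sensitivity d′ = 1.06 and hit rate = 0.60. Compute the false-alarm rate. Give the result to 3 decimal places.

false-alarm rate = 0.210

z(hit rate) = z(0.60) = 0.2533
z(FA) = z(H) − d' = 0.2533 − 1.06 = -0.8067
false-alarm rate = Φ(-0.8067) = 0.2099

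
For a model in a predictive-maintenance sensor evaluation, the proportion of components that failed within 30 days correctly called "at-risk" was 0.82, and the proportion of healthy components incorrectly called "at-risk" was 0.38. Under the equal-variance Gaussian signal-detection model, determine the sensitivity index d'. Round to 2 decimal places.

z(H) = 0.9154
z(FA) = -0.3055
d' = z(H) − z(FA) = 0.9154 − (-0.3055) = 1.2209

d' = 1.22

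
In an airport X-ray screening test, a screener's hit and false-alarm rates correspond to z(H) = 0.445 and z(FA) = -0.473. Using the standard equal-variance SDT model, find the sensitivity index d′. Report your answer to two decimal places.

d′ = 0.92

d' = z(H) − z(FA) = 0.445 − (-0.473) = 0.918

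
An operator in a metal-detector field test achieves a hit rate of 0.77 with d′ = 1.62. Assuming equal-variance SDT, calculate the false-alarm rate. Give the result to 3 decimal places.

z(hit rate) = z(0.77) = 0.7388
z(FA) = z(H) − d' = 0.7388 − 1.62 = -0.8812
false-alarm rate = Φ(-0.8812) = 0.1891

false-alarm rate = 0.189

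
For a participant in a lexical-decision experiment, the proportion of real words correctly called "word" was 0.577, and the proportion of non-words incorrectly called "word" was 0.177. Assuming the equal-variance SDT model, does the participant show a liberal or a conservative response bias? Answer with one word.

z(H) = 0.194, z(FA) = -0.927
c = −½·(z(H) + z(FA)) = 0.3665
c > 0 → conservative criterion (biased toward responding “no”).

conservative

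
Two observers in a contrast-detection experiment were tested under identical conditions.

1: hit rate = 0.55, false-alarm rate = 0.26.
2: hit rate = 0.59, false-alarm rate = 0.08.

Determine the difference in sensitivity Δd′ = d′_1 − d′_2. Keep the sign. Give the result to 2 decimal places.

1: z(0.55) = 0.126, z(0.26) = -0.643, d' = 0.769
2: z(0.59) = 0.228, z(0.08) = -1.405, d' = 1.633
Δd' = d'_1 − d'_2 = 0.769 − 1.633 = -0.864
2 has the higher sensitivity.

Δd′ = -0.86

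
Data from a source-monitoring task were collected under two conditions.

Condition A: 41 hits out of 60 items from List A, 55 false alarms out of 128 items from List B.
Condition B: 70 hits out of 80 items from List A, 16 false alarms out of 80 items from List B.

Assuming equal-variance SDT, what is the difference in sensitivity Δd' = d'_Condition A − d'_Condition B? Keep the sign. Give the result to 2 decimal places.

Condition A: z(0.6833) = 0.477, z(0.4297) = -0.177, d' = 0.654
Condition B: z(0.8750) = 1.150, z(0.2000) = -0.842, d' = 1.992
Δd' = d'_Condition A − d'_Condition B = 0.654 − 1.992 = -1.338
Condition B has the higher sensitivity.

Δd' = -1.34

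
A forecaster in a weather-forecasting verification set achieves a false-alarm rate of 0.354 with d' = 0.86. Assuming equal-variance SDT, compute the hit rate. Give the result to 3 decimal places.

hit rate = 0.686

z(false-alarm rate) = z(0.354) = -0.3745
z(H) = z(FA) + d' = -0.3745 + 0.86 = 0.4855
hit rate = Φ(0.4855) = 0.6863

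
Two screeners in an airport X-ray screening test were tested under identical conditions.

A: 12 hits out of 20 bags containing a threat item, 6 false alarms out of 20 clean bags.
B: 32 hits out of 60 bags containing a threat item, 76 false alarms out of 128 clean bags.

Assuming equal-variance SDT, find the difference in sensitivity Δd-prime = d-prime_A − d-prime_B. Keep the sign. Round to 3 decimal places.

A: z(0.6000) = 0.2533, z(0.3000) = -0.5244, d' = 0.7777
B: z(0.5333) = 0.0836, z(0.5938) = 0.2373, d' = -0.1537
Δd' = d'_A − d'_B = 0.7777 − (-0.1537) = 0.9314
A has the higher sensitivity.

Δd-prime = 0.931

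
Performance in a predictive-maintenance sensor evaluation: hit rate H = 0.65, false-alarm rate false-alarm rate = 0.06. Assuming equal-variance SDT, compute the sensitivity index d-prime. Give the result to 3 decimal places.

d-prime = 1.940

z(H) = z(0.65) = 0.3853
z(FA) = z(0.06) = -1.5548
d' = z(H) − z(FA) = 0.3853 − (-1.5548) = 1.9401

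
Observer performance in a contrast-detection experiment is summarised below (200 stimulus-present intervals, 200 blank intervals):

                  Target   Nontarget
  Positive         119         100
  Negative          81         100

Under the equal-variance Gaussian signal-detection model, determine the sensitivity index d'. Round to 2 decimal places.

d' = 0.24

H = 119/200 = 0.5950
FA = 100/200 = 0.5000
z(H) = 0.2404
z(FA) = 0.0000
d' = z(H) − z(FA) = 0.2404 − 0.0000 = 0.2404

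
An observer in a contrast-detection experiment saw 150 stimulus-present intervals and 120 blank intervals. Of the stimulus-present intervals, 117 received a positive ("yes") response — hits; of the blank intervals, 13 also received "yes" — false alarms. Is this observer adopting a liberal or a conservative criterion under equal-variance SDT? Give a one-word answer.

z(H) = 0.772, z(FA) = -1.235
c = −½·(z(H) + z(FA)) = 0.2315
c > 0 → conservative criterion (biased toward responding “no”).

conservative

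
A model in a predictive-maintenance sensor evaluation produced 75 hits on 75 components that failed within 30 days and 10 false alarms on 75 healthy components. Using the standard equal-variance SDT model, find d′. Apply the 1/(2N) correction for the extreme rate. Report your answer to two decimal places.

d′ = 3.59

The hit rate is 75/75 = 1, so apply the 1/(2N) correction: H → 1 − 1/(2·75) = 0.99333.
z(H) = z(0.99333) = 2.475
z(FA) = z(0.13333) = -1.111
d' = 2.475 − (-1.111) = 3.586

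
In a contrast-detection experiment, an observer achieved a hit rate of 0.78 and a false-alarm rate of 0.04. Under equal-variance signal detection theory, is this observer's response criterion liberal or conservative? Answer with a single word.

z(H) = 0.772, z(FA) = -1.751
c = −½·(z(H) + z(FA)) = 0.4895
c > 0 → conservative criterion (biased toward responding “no”).

conservative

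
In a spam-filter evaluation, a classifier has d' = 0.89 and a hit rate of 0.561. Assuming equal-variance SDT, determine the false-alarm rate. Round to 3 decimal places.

false-alarm rate = 0.231

z(hit rate) = z(0.561) = 0.1535
z(FA) = z(H) − d' = 0.1535 − 0.89 = -0.7365
false-alarm rate = Φ(-0.7365) = 0.2307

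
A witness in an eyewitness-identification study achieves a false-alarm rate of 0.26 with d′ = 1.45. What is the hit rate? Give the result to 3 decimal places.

z(false-alarm rate) = z(0.26) = -0.6433
z(H) = z(FA) + d' = -0.6433 + 1.45 = 0.8067
hit rate = Φ(0.8067) = 0.7901

hit rate = 0.790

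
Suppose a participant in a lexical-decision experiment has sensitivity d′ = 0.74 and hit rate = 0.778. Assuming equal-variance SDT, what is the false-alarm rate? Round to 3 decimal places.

z(hit rate) = z(0.778) = 0.7655
z(FA) = z(H) − d' = 0.7655 − 0.74 = 0.0255
false-alarm rate = Φ(0.0255) = 0.5102

false-alarm rate = 0.510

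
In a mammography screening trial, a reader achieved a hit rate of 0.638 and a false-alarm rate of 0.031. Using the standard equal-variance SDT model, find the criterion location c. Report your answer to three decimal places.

Φ⁻¹(0.638) = 0.3531, Φ⁻¹(0.031) = -1.8663
c = −½·[z(H) + z(FA)] = −0.5 × (0.3531 + (-1.8663)) = 0.7566

c = 0.757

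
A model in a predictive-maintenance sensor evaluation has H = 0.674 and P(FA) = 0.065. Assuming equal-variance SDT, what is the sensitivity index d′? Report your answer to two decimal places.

z(H) = z(0.674) = 0.4510
z(FA) = z(0.065) = -1.5141
d' = z(H) − z(FA) = 0.4510 − (-1.5141) = 1.9651

d′ = 1.97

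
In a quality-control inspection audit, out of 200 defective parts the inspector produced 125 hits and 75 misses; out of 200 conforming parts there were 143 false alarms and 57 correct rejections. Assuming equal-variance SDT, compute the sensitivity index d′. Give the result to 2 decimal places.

d′ = -0.25

H = 125/200 = 0.6250
FA = 143/200 = 0.7150
z(H) = z(0.6250) = 0.319
z(FA) = z(0.7150) = 0.568
d' = z(H) − z(FA) = 0.319 − 0.568 = -0.249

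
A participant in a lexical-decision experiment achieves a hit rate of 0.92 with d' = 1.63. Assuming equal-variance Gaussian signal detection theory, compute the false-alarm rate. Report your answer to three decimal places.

false-alarm rate = 0.411

z(hit rate) = z(0.92) = 1.4051
z(FA) = z(H) − d' = 1.4051 − 1.63 = -0.2249
false-alarm rate = Φ(-0.2249) = 0.4110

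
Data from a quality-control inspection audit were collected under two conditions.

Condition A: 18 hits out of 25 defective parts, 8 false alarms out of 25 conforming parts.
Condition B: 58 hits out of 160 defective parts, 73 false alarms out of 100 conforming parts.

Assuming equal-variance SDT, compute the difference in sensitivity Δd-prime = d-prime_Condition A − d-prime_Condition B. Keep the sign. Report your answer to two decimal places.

Δd-prime = 2.02

Condition A: z(0.7200) = 0.583, z(0.3200) = -0.468, d' = 1.051
Condition B: z(0.3625) = -0.352, z(0.7300) = 0.613, d' = -0.965
Δd' = d'_Condition A − d'_Condition B = 1.051 − (-0.965) = 2.016
Condition A has the higher sensitivity.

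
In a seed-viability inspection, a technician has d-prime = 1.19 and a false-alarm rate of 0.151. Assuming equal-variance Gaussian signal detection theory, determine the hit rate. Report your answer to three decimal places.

hit rate = 0.563

z(false-alarm rate) = z(0.151) = -1.0322
z(H) = z(FA) + d' = -1.0322 + 1.19 = 0.1578
hit rate = Φ(0.1578) = 0.5627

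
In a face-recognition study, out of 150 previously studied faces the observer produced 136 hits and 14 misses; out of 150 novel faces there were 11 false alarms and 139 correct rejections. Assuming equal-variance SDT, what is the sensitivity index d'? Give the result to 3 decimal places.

d' = 2.772

H = 136/150 = 0.9067
FA = 11/150 = 0.0733
Φ⁻¹(H) = 1.3207
Φ⁻¹(FA) = -1.4516
d' = z(H) − z(FA) = 1.3207 − (-1.4516) = 2.7723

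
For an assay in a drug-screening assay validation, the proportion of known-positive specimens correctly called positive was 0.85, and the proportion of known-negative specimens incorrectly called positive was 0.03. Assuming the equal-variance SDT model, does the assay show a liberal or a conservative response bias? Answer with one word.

z(H) = 1.036, z(FA) = -1.881
c = −½·(z(H) + z(FA)) = 0.4225
c > 0 → conservative criterion (biased toward responding “no”).

conservative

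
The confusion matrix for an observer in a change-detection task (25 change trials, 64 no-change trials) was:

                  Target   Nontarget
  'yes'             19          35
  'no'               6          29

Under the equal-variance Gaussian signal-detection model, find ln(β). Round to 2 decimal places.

ln β = -0.24

H = 19/25 = 0.7600
FA = 35/64 = 0.5469
z(H) = z(0.7600) = 0.706
z(FA) = z(0.5469) = 0.118
ln β = −½·[z(H)² − z(FA)²] = −0.5 × (0.498 − 0.014) = -0.242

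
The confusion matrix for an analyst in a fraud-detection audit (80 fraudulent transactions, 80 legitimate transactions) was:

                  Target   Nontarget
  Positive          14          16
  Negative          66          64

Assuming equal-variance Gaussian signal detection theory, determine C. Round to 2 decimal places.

H = 14/80 = 0.1750
FA = 16/80 = 0.2000
z(H) = -0.9346
z(FA) = -0.8416
c = −½·[z(H) + z(FA)] = −0.5 × (-0.9346 + (-0.8416)) = 0.8881

C = 0.89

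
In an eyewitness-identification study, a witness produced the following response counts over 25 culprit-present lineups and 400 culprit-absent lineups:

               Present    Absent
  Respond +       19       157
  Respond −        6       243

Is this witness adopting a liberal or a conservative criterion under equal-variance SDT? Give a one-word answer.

liberal

z(H) = 0.706, z(FA) = -0.273
c = −½·(z(H) + z(FA)) = -0.2165
c < 0 → liberal criterion (biased toward responding “yes”).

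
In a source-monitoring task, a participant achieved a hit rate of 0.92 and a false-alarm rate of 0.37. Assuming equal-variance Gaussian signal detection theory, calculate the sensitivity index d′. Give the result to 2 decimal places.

d′ = 1.74

Φ⁻¹(H) = Φ⁻¹(0.92) = 1.405
Φ⁻¹(FA) = Φ⁻¹(0.37) = -0.332
d' = z(H) − z(FA) = 1.405 − (-0.332) = 1.737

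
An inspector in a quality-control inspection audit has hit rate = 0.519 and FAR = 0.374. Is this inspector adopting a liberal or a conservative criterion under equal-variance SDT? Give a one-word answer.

z(H) = 0.048, z(FA) = -0.321
c = −½·(z(H) + z(FA)) = 0.1365
c > 0 → conservative criterion (biased toward responding “no”).

conservative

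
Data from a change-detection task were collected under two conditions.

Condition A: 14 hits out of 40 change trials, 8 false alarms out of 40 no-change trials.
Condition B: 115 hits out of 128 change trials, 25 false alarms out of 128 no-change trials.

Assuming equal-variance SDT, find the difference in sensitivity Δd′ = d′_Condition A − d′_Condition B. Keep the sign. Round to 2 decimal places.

Δd′ = -1.67

Condition A: z(0.3500) = -0.385, z(0.2000) = -0.842, d' = 0.457
Condition B: z(0.8984) = 1.272, z(0.1953) = -0.859, d' = 2.131
Δd' = d'_Condition A − d'_Condition B = 0.457 − 2.131 = -1.674
Condition B has the higher sensitivity.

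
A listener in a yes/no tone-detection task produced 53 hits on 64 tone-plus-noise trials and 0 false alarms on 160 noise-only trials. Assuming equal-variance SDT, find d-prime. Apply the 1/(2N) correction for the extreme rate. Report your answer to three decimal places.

d-prime = 3.681

The false-alarm rate is 0/160 = 0, so apply the 1/(2N) correction: FA → 1/(2·160) = 0.00313.
z(H) = z(0.82812) = 0.9468
z(FA) = z(0.00313) = -2.7338
d' = 0.9468 − (-2.7338) = 3.6806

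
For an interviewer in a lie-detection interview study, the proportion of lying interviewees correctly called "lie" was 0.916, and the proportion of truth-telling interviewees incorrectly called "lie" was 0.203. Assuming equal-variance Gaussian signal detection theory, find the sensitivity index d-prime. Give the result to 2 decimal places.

Φ⁻¹(0.916) = 1.3787, Φ⁻¹(0.203) = -0.8310
d' = z(H) − z(FA) = 1.3787 − (-0.8310) = 2.2097

d-prime = 2.21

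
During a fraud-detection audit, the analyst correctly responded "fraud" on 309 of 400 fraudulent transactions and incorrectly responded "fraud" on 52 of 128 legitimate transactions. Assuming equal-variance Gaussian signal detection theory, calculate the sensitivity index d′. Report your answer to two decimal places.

H = 309/400 = 0.7725
FA = 52/128 = 0.4062
Φ⁻¹(H) = Φ⁻¹(0.7725) = 0.7471
Φ⁻¹(FA) = Φ⁻¹(0.4062) = -0.2373
d' = z(H) − z(FA) = 0.7471 − (-0.2373) = 0.9844

d′ = 0.98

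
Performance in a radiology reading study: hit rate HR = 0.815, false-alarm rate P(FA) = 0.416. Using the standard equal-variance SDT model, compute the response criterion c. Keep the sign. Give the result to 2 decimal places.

c = -0.34

Φ⁻¹(0.815) = 0.896, Φ⁻¹(0.416) = -0.212
c = −½·[z(H) + z(FA)] = −0.5 × (0.896 + (-0.212)) = -0.342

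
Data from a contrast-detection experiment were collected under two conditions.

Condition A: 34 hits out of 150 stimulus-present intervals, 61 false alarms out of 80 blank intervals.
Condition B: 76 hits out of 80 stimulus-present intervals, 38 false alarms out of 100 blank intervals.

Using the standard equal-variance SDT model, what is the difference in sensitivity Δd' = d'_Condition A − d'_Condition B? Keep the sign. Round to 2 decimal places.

Condition A: z(0.2267) = -0.750, z(0.7625) = 0.714, d' = -1.464
Condition B: z(0.9500) = 1.645, z(0.3800) = -0.305, d' = 1.950
Δd' = d'_Condition A − d'_Condition B = -1.464 − 1.950 = -3.414
Condition B has the higher sensitivity.

Δd' = -3.41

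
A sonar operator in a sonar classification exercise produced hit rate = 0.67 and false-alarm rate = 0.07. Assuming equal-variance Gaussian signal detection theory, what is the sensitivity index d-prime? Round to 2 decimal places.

d-prime = 1.92

z(0.67) = 0.4399, z(0.07) = -1.4758
d' = z(H) − z(FA) = 0.4399 − (-1.4758) = 1.9157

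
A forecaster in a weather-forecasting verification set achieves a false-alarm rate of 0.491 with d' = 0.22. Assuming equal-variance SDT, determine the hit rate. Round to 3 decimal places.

z(false-alarm rate) = z(0.491) = -0.0226
z(H) = z(FA) + d' = -0.0226 + 0.22 = 0.1974
hit rate = Φ(0.1974) = 0.5782

hit rate = 0.578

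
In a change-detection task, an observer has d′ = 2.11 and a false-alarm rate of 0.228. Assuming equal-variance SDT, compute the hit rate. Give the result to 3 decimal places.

hit rate = 0.914

z(false-alarm rate) = z(0.228) = -0.7454
z(H) = z(FA) + d' = -0.7454 + 2.11 = 1.3646
hit rate = Φ(1.3646) = 0.9138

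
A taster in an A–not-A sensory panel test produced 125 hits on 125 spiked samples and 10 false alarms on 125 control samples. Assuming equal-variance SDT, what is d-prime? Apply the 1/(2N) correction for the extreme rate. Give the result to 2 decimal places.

The hit rate is 125/125 = 1, so apply the 1/(2N) correction: H → 1 − 1/(2·125) = 0.99600.
z(H) = z(0.99600) = 2.652
z(FA) = z(0.08000) = -1.405
d' = 2.652 − (-1.405) = 4.057

d-prime = 4.06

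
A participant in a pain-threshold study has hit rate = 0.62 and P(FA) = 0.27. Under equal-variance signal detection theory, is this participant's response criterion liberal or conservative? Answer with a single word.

conservative

z(H) = 0.305, z(FA) = -0.613
c = −½·(z(H) + z(FA)) = 0.154
c > 0 → conservative criterion (biased toward responding “no”).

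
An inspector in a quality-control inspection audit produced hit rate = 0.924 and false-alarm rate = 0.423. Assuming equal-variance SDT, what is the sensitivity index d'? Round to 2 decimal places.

Φ⁻¹(0.924) = 1.4325, Φ⁻¹(0.423) = -0.1942
d' = z(H) − z(FA) = 1.4325 − (-0.1942) = 1.6267

d' = 1.63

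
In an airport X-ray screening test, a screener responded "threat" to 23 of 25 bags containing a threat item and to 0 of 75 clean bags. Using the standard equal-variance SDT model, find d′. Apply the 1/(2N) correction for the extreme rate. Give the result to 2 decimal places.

The false-alarm rate is 0/75 = 0, so apply the 1/(2N) correction: FA → 1/(2·75) = 0.00667.
z(H) = z(0.92000) = 1.405
z(FA) = z(0.00667) = -2.475
d' = 1.405 − (-2.475) = 3.880

d′ = 3.88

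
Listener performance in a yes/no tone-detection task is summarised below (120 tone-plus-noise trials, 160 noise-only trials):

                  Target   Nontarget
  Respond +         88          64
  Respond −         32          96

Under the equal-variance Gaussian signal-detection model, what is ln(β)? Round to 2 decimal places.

ln β = -0.16

H = 88/120 = 0.7333
FA = 64/160 = 0.4000
z(0.7333) = 0.623, z(0.4000) = -0.253
ln β = −½·[z(H)² − z(FA)²] = −0.5 × (0.388 − 0.064) = -0.162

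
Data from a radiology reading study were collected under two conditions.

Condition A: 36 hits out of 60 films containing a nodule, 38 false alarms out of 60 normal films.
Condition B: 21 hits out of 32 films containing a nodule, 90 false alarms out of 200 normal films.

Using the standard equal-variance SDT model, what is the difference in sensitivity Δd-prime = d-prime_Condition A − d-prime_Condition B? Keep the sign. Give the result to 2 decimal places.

Δd-prime = -0.62

Condition A: z(0.6000) = 0.253, z(0.6333) = 0.341, d' = -0.088
Condition B: z(0.6562) = 0.402, z(0.4500) = -0.126, d' = 0.528
Δd' = d'_Condition A − d'_Condition B = -0.088 − 0.528 = -0.616
Condition B has the higher sensitivity.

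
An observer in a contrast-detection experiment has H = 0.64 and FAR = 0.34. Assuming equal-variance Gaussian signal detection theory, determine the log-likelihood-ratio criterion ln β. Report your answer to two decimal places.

ln β = 0.02

Φ⁻¹(H) = Φ⁻¹(0.64) = 0.358
Φ⁻¹(FA) = Φ⁻¹(0.34) = -0.412
ln β = −½·[z(H)² − z(FA)²] = −0.5 × (0.128 − 0.170) = 0.021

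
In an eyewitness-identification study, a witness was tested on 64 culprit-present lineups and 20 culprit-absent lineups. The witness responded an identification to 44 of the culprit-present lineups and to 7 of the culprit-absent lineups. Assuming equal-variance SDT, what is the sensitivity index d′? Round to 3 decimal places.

d′ = 0.874

H = 44/64 = 0.6875
FA = 7/20 = 0.3500
Φ⁻¹(H) = 0.4888
Φ⁻¹(FA) = -0.3853
d' = z(H) − z(FA) = 0.4888 − (-0.3853) = 0.8741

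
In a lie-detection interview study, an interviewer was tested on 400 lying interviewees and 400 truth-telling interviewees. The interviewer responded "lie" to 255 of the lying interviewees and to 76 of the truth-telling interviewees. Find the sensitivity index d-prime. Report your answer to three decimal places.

d-prime = 1.230

H = 255/400 = 0.6375
FA = 76/400 = 0.1900
z(H) = z(0.6375) = 0.3518
z(FA) = z(0.1900) = -0.8779
d' = z(H) − z(FA) = 0.3518 − (-0.8779) = 1.2297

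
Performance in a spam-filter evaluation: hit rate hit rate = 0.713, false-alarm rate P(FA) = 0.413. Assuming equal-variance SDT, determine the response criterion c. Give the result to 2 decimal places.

z(H) = z(0.713) = 0.562
z(FA) = z(0.413) = -0.220
c = −½·[z(H) + z(FA)] = −0.5 × (0.562 + (-0.220)) = -0.171
c < 0: the classifier has a liberal response bias.

c = -0.17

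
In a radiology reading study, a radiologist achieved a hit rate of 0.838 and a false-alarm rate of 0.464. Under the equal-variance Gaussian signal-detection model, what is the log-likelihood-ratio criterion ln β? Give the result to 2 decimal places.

z(H) = 0.986
z(FA) = -0.090
ln β = −½·[z(H)² − z(FA)²] = −0.5 × (0.972 − 0.008) = -0.482

ln β = -0.48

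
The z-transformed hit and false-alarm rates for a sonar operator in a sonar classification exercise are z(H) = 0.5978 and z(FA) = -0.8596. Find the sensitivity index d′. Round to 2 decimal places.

d' = z(H) − z(FA) = 0.5978 − (-0.8596) = 1.4574

d′ = 1.46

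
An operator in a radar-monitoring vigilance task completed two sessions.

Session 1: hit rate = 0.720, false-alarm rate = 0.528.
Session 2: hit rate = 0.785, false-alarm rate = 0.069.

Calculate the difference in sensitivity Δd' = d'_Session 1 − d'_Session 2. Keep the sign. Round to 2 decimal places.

Δd' = -1.76

Session 1: z(0.720) = 0.583, z(0.528) = 0.070, d' = 0.513
Session 2: z(0.785) = 0.789, z(0.069) = -1.483, d' = 2.272
Δd' = d'_Session 1 − d'_Session 2 = 0.513 − 2.272 = -1.759
Session 2 has the higher sensitivity.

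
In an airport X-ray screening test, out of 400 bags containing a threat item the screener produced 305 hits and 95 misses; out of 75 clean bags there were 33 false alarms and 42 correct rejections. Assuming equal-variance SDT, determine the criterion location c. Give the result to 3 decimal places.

H = 305/400 = 0.7625
FA = 33/75 = 0.4400
z(H) = z(0.7625) = 0.7144
z(FA) = z(0.4400) = -0.1510
c = −½·[z(H) + z(FA)] = −0.5 × (0.7144 + (-0.1510)) = -0.2817

c = -0.282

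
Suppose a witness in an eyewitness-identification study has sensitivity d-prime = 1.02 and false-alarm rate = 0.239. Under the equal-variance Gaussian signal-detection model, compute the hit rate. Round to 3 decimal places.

hit rate = 0.622

z(false-alarm rate) = z(0.239) = -0.7095
z(H) = z(FA) + d' = -0.7095 + 1.02 = 0.3105
hit rate = Φ(0.3105) = 0.6219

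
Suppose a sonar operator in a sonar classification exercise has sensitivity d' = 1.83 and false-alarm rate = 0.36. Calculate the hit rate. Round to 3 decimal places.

z(false-alarm rate) = z(0.36) = -0.3585
z(H) = z(FA) + d' = -0.3585 + 1.83 = 1.4715
hit rate = Φ(1.4715) = 0.9294

hit rate = 0.929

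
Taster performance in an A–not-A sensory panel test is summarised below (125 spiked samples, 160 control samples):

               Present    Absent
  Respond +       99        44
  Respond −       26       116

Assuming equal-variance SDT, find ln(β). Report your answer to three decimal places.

H = 99/125 = 0.7920
FA = 44/160 = 0.2750
Φ⁻¹(H) = Φ⁻¹(0.7920) = 0.8134
Φ⁻¹(FA) = Φ⁻¹(0.2750) = -0.5978
ln β = −½·[z(H)² − z(FA)²] = −0.5 × (0.6616 − 0.3574) = -0.1521

ln β = -0.152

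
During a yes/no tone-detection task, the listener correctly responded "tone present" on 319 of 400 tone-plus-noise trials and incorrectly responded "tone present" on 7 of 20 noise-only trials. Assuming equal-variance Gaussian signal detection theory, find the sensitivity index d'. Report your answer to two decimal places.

H = 319/400 = 0.7975
FA = 7/20 = 0.3500
z(H) = z(0.7975) = 0.8327
z(FA) = z(0.3500) = -0.3853
d' = z(H) − z(FA) = 0.8327 − (-0.3853) = 1.2180

d' = 1.22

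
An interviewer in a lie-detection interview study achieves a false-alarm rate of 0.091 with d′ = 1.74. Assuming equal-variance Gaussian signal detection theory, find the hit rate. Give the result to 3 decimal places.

hit rate = 0.657

z(false-alarm rate) = z(0.091) = -1.3346
z(H) = z(FA) + d' = -1.3346 + 1.74 = 0.4054
hit rate = Φ(0.4054) = 0.6574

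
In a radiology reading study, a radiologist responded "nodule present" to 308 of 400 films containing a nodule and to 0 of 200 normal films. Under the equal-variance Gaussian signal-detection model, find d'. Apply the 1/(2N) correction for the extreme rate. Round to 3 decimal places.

The false-alarm rate is 0/200 = 0, so apply the 1/(2N) correction: FA → 1/(2·200) = 0.00250.
z(H) = z(0.77000) = 0.7388
z(FA) = z(0.00250) = -2.8070
d' = 0.7388 − (-2.8070) = 3.5458

d' = 3.546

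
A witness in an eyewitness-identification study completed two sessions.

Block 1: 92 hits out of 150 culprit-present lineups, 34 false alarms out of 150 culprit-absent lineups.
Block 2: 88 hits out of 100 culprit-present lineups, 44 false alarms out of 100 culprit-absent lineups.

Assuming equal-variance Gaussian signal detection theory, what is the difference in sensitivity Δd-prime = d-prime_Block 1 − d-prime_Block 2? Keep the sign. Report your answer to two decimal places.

Block 1: z(0.6133) = 0.288, z(0.2267) = -0.750, d' = 1.038
Block 2: z(0.8800) = 1.175, z(0.4400) = -0.151, d' = 1.326
Δd' = d'_Block 1 − d'_Block 2 = 1.038 − 1.326 = -0.288
Block 2 has the higher sensitivity.

Δd-prime = -0.29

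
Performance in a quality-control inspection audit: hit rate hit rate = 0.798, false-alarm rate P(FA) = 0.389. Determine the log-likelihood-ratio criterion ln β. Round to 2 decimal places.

ln β = -0.31

z(H) = 0.834
z(FA) = -0.282
ln β = −½·[z(H)² − z(FA)²] = −0.5 × (0.696 − 0.080) = -0.308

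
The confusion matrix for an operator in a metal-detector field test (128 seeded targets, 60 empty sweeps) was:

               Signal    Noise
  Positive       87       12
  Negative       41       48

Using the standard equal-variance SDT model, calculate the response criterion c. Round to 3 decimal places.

H = 87/128 = 0.6797
FA = 12/60 = 0.2000
z(H) = z(0.6797) = 0.4669
z(FA) = z(0.2000) = -0.8416
c = −½·[z(H) + z(FA)] = −0.5 × (0.4669 + (-0.8416)) = 0.18735

c = 0.187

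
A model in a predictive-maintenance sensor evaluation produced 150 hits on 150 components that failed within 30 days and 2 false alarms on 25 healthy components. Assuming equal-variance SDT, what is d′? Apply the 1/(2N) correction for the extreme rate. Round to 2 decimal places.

The hit rate is 150/150 = 1, so apply the 1/(2N) correction: H → 1 − 1/(2·150) = 0.99667.
z(H) = z(0.99667) = 2.713
z(FA) = z(0.08000) = -1.405
d' = 2.713 − (-1.405) = 4.118

d′ = 4.12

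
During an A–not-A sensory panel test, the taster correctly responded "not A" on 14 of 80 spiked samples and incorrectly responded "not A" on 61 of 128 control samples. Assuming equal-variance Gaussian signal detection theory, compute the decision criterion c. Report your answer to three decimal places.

H = 14/80 = 0.1750
FA = 61/128 = 0.4766
Φ⁻¹(H) = Φ⁻¹(0.1750) = -0.9346
Φ⁻¹(FA) = Φ⁻¹(0.4766) = -0.0587
c = −½·[z(H) + z(FA)] = −0.5 × (-0.9346 + (-0.0587)) = 0.49665

c = 0.497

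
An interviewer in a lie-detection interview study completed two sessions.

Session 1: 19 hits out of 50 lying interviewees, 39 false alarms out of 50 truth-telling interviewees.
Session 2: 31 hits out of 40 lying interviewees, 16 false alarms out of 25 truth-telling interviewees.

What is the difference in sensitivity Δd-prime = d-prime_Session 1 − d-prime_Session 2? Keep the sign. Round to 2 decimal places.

Session 1: z(0.3800) = -0.305, z(0.7800) = 0.772, d' = -1.077
Session 2: z(0.7750) = 0.755, z(0.6400) = 0.358, d' = 0.397
Δd' = d'_Session 1 − d'_Session 2 = -1.077 − 0.397 = -1.474
Session 2 has the higher sensitivity.

Δd-prime = -1.47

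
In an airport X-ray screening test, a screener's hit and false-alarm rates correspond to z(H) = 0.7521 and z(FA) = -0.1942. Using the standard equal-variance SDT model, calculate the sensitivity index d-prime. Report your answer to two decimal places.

d' = z(H) − z(FA) = 0.7521 − (-0.1942) = 0.9463

d-prime = 0.95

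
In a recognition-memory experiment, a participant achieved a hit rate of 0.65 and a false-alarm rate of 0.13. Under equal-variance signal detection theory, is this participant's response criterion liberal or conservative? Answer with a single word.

conservative

z(H) = 0.385, z(FA) = -1.126
c = −½·(z(H) + z(FA)) = 0.3705
c > 0 → conservative criterion (biased toward responding “no”).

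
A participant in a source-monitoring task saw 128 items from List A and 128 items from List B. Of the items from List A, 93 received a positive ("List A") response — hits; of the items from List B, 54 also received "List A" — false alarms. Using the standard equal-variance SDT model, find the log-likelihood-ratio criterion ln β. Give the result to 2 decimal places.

ln β = -0.16

H = 93/128 = 0.7266
FA = 54/128 = 0.4219
Φ⁻¹(H) = 0.603
Φ⁻¹(FA) = -0.197
ln β = −½·[z(H)² − z(FA)²] = −0.5 × (0.364 − 0.039) = -0.1625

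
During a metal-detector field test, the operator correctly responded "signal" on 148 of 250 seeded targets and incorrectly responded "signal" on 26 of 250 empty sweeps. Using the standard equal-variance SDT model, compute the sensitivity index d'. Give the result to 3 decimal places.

d' = 1.492

H = 148/250 = 0.5920
FA = 26/250 = 0.1040
z(0.5920) = 0.2327, z(0.1040) = -1.2591
d' = z(H) − z(FA) = 0.2327 − (-1.2591) = 1.4918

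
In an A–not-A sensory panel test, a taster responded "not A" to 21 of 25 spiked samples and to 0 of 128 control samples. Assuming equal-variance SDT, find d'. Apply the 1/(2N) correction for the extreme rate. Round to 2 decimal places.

d' = 3.65

The false-alarm rate is 0/128 = 0, so apply the 1/(2N) correction: FA → 1/(2·128) = 0.00391.
z(H) = z(0.84000) = 0.994
z(FA) = z(0.00391) = -2.660
d' = 0.994 − (-2.660) = 3.654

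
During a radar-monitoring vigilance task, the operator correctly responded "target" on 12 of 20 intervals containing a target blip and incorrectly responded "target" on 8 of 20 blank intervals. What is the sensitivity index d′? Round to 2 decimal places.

d′ = 0.51

H = 12/20 = 0.6000
FA = 8/20 = 0.4000
z(H) = z(0.6000) = 0.253
z(FA) = z(0.4000) = -0.253
d' = z(H) − z(FA) = 0.253 − (-0.253) = 0.506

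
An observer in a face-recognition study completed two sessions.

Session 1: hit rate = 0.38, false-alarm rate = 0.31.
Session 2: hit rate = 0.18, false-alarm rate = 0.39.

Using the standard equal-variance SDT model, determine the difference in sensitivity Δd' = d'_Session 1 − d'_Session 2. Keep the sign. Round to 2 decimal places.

Session 1: z(0.38) = -0.305, z(0.31) = -0.496, d' = 0.191
Session 2: z(0.18) = -0.915, z(0.39) = -0.279, d' = -0.636
Δd' = d'_Session 1 − d'_Session 2 = 0.191 − (-0.636) = 0.827
Session 1 has the higher sensitivity.

Δd' = 0.83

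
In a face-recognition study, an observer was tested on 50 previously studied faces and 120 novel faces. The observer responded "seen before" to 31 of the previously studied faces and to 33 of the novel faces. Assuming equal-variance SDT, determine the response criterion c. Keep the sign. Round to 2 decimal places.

H = 31/50 = 0.6200
FA = 33/120 = 0.2750
z(H) = 0.305
z(FA) = -0.598
c = −½·[z(H) + z(FA)] = −0.5 × (0.305 + (-0.598)) = 0.1465

c = 0.15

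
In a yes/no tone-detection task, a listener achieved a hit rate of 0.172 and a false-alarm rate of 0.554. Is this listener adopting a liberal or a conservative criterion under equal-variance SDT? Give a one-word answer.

conservative

z(H) = -0.946, z(FA) = 0.136
c = −½·(z(H) + z(FA)) = 0.405
c > 0 → conservative criterion (biased toward responding “no”).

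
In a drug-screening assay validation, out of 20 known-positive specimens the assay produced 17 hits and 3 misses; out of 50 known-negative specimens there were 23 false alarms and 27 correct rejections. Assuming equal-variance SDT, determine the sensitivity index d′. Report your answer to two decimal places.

d′ = 1.14

H = 17/20 = 0.8500
FA = 23/50 = 0.4600
Φ⁻¹(H) = Φ⁻¹(0.8500) = 1.036
Φ⁻¹(FA) = Φ⁻¹(0.4600) = -0.100
d' = z(H) − z(FA) = 1.036 − (-0.100) = 1.136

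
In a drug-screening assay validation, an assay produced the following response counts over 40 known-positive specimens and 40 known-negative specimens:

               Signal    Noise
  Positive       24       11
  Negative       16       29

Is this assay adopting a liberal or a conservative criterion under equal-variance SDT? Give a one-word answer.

conservative

z(H) = 0.253, z(FA) = -0.598
c = −½·(z(H) + z(FA)) = 0.1725
c > 0 → conservative criterion (biased toward responding “no”).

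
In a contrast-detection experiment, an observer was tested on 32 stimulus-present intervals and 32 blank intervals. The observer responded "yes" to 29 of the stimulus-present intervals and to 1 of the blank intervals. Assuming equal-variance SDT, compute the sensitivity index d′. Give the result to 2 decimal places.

d′ = 3.18

H = 29/32 = 0.9062
FA = 1/32 = 0.0312
Φ⁻¹(H) = Φ⁻¹(0.9062) = 1.3177
Φ⁻¹(FA) = Φ⁻¹(0.0312) = -1.8634
d' = z(H) − z(FA) = 1.3177 − (-1.8634) = 3.1811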